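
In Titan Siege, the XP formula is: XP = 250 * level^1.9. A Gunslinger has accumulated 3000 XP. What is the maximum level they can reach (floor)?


XP = 250 * level^1.9, so level = (XP / 250)^(1/1.9)
= (3000 / 250)^(1/1.9)
= 12.0^0.5263
= 3.6982
Floor: level = 3

level 3


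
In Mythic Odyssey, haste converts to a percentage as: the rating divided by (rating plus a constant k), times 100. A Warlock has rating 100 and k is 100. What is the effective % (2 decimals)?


effective% = rating / (rating + k) * 100
= 100 / (100 + 100) * 100
= 100 / 200 * 100
= 0.5 * 100
= 50.00%

50.00%


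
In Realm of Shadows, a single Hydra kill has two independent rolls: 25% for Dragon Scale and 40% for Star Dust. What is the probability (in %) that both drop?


For independent events, P(both) = P(A) * P(B)
= 25% * 40%
= 1000 / 100 %
= 10.0%

10.0%


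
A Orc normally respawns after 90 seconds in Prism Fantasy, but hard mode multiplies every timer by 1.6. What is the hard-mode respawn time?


Respawn time = base * multiplier
= 90 * 1.6
= 144.0 seconds

144.0 seconds


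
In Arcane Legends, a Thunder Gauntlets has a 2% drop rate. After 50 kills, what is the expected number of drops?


Expected drops = kills * (drop_rate / 100)
= 50 * (2 / 100)
= 50 * 0.02
= 1.0

1.0 drops


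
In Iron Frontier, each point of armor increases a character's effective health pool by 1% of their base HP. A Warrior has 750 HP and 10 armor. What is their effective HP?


EHP = 750 * (1 + 10/100)
= 750 * (1 + 0.1)
= 750 * 1.1
= 825.0

825.0 EHP


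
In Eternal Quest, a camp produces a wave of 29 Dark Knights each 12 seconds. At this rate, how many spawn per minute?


Spawns per minute = count * (60 / interval)
= 29 * (60 / 12)
= 29 * 5.0
= 145.0

145.0 per minute


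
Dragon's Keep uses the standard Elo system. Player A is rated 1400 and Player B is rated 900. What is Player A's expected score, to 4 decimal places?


Elo expected score: Ea = 1/(1 + 10^((Rb-Ra)/400))
Rb - Ra = 900 - 1400 = -500
(Rb-Ra)/400 = -500/400 = -1.25
10^-1.25 = 0.056234
Ea = 1/(1 + 0.056234) = 1/1.056234 = 0.9468

0.9468


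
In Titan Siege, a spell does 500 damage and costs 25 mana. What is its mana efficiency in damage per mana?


Efficiency = damage / mana
= 500 / 25
= 20.00

20.00 dmg/mana


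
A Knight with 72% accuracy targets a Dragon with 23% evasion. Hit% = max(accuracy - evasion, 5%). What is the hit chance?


accuracy - evasion = 72 - 23 = 49
Apply floor: max(49, 5) = 49
Hit chance = 49%

49%


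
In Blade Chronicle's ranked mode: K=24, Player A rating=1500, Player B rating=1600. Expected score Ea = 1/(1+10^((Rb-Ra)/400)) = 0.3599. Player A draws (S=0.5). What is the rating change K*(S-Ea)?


Elo update: delta = K * (S - Ea), where S = 0.5 (draws)
S - Ea = 0.5 - 0.3599 = 0.1401
Rating change = 24 * 0.1401
= 3.36

3.36 rating points


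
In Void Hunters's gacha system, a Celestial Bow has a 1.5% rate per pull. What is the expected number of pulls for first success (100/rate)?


Expected pulls for a geometric distribution = 1/p = 100 / rate%
= 100 / 1.5
= 66.67

66.67 pulls


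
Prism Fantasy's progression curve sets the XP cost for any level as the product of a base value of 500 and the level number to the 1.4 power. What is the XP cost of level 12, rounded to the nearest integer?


XP = 500 * level^1.4
Substitute level = 12:
XP = 500 * 12^1.4
= 500 * 32.423
= 16212

16212 XP


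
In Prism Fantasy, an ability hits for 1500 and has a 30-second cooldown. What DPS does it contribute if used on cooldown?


DPS = damage / cooldown
= 1500 / 30
= 50.00

50.00 DPS


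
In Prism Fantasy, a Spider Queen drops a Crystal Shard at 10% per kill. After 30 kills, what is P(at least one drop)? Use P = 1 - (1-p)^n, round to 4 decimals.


P(at least one) = 1 - P(none) = 1 - (1-p)^n
p = 10/100 = 0.1
1 - p = 0.9
(1 - p)^30 = 0.9^30 = 0.042391
P(at least one) = 1 - 0.042391 = 0.9576

0.9576


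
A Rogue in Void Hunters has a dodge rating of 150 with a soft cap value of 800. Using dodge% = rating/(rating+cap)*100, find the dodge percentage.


dodge% = 150 / (150 + 800) * 100
= 150 / 950 * 100
= 0.157895 * 100
= 15.79%

15.79%


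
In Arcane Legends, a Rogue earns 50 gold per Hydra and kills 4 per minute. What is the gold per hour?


Gold per minute = 50 * 4 = 200
Gold per hour = 200 * 60 = 12000

12000 gold/hour


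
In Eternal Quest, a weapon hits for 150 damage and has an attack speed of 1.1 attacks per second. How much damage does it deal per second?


DPS = damage * attack_speed
= 150 * 1.1
= 165.0

165.0 DPS


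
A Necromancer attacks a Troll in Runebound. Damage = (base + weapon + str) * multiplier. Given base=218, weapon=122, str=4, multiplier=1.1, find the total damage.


Sum base + weapon + str = 218 + 122 + 4 = 344
Multiply by 1.1:
344 * 1.1 = 378.4

378.4 damage


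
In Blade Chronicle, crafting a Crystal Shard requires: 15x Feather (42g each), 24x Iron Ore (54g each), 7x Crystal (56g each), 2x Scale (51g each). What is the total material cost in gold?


Cost breakdown:
  Feather: 15 * 42 = 630
  Iron Ore: 24 * 54 = 1296
  Crystal: 7 * 56 = 392
  Scale: 2 * 51 = 102
Total = 630 + 1296 + 392 + 102 = 2420

2420 gold


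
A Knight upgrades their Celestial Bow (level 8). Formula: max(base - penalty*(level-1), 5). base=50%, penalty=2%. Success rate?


raw_rate = 50 - 2 * (8 - 1)
= 50 - 2 * 7
= 50 - 14
= 36
Apply floor: max(36, 5) = 36%

36%


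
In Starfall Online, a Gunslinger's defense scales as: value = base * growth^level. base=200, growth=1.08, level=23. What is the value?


value = base * growth^level
= 200 * 1.08^23
= 200 * 5.871464
= 1174.29

1174.29 defense


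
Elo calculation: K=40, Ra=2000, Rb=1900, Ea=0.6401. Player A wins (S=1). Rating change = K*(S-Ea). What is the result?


Elo update: delta = K * (S - Ea), where S = 1 (wins)
S - Ea = 1 - 0.6401 = 0.3599
Rating change = 40 * 0.3599
= 14.40

14.40 rating points


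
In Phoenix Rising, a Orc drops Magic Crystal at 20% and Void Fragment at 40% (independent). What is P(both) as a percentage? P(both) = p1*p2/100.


For independent events, P(both) = P(A) * P(B)
= 20% * 40%
= 800 / 100 %
= 8.0%

8.0%


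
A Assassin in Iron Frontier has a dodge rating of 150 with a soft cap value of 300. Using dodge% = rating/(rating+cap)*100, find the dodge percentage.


dodge% = 150 / (150 + 300) * 100
= 150 / 450 * 100
= 0.333333 * 100
= 33.33%

33.33%


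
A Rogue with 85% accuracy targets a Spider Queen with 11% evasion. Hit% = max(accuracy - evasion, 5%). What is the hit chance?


accuracy - evasion = 85 - 11 = 74
Apply floor: max(74, 5) = 74
Hit chance = 74%

74%


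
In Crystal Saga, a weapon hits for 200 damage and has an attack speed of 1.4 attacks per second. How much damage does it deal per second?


DPS = damage * attack_speed
= 200 * 1.4
= 280.0

280.0 DPS


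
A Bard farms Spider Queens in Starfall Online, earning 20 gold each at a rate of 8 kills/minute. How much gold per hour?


Gold per minute = 20 * 8 = 160
Gold per hour = 160 * 60 = 9600

9600 gold/hour


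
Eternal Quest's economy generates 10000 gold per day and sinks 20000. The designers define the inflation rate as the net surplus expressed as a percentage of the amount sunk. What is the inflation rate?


Net gold = 10000 - 20000 = -10000
Inflation rate = net / sunk * 100 = -10000 / 20000 * 100
= -0.5 * 100
= -50.00%

-50.00%


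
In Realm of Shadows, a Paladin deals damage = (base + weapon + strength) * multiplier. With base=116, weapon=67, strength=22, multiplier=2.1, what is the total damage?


Sum base + weapon + str = 116 + 67 + 22 = 205
Multiply by 2.1:
205 * 2.1 = 430.5

430.5 damage


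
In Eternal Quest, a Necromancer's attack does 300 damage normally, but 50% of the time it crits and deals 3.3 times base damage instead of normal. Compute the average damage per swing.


E[dmg] = base * (1 + crit_chance * (crit_mult - 1))
cc as decimal = 50/100 = 0.5
cm - 1 = 3.3 - 1 = 2.3
Bonus factor = 0.5 * 2.3 = 1.15
Total multiplier = 1 + 1.15 = 2.15
Expected damage = 300 * 2.15 = 645.00

645.00 damage


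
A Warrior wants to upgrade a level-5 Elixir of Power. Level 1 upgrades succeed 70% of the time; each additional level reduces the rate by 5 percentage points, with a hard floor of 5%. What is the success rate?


raw_rate = 70 - 5 * (5 - 1)
= 70 - 5 * 4
= 70 - 20
= 50
Apply floor: max(50, 5) = 50%

50%


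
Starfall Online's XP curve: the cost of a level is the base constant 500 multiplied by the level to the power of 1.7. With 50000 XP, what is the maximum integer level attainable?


XP = 500 * level^1.7, so level = (XP / 500)^(1/1.7)
= (50000 / 500)^(1/1.7)
= 100.0^0.5882
= 15.0131
Floor: level = 15

level 15


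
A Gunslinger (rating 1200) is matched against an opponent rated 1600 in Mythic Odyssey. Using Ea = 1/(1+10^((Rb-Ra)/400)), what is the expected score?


Elo expected score: Ea = 1/(1 + 10^((Rb-Ra)/400))
Rb - Ra = 1600 - 1200 = 400
(Rb-Ra)/400 = 400/400 = 1.0
10^1.0 = 10.0
Ea = 1/(1 + 10.0) = 1/11.0 = 0.0909

0.0909


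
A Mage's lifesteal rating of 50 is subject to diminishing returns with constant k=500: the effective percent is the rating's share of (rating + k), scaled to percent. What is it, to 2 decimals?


effective% = rating / (rating + k) * 100
= 50 / (50 + 500) * 100
= 50 / 550 * 100
= 0.090909 * 100
= 9.09%

9.09%


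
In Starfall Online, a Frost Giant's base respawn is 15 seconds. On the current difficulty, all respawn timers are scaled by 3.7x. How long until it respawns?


Respawn time = base * multiplier
= 15 * 3.7
= 55.5 seconds

55.5 seconds


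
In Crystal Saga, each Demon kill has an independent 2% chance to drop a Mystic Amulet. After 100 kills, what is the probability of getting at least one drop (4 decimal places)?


P(at least one) = 1 - P(none) = 1 - (1-p)^n
p = 2/100 = 0.02
1 - p = 0.98
(1 - p)^100 = 0.98^100 = 0.132620
P(at least one) = 1 - 0.132620 = 0.8674

0.8674


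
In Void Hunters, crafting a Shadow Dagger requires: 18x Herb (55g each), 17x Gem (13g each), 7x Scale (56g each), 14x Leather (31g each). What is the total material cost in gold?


Cost breakdown:
  Herb: 18 * 55 = 990
  Gem: 17 * 13 = 221
  Scale: 7 * 56 = 392
  Leather: 14 * 31 = 434
Total = 990 + 221 + 392 + 434 = 2037

2037 gold


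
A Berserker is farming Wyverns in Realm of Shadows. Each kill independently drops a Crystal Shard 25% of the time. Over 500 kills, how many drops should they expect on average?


Expected drops = kills * (drop_rate / 100)
= 500 * (25 / 100)
= 500 * 0.25
= 125.0

125.0 drops


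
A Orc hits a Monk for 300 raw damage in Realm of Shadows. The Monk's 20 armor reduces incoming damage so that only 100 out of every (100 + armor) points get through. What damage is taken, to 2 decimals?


actual = 300 * 100 / (100 + 20)
= 300 * 100 / 120
= 30000 / 120
= 250.00

250.00 damage


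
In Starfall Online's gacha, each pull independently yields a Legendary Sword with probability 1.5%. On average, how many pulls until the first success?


Expected pulls for a geometric distribution = 1/p = 100 / rate%
= 100 / 1.5
= 66.67

66.67 pulls


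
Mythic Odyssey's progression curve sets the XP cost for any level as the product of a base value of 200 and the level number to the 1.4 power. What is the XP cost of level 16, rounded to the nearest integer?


XP = 200 * level^1.4
Substitute level = 16:
XP = 200 * 16^1.4
= 200 * 48.5029
= 9701

9701 XP


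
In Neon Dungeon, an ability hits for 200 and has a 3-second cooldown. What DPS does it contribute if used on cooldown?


DPS = damage / cooldown
= 200 / 3
= 66.67

66.67 DPS


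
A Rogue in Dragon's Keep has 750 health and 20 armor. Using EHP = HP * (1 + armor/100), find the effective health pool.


EHP = 750 * (1 + 20/100)
= 750 * (1 + 0.2)
= 750 * 1.2
= 900.0

900.0 EHP


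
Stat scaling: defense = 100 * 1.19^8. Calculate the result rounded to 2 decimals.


value = base * growth^level
= 100 * 1.19^8
= 100 * 4.021385
= 402.14

402.14 defense


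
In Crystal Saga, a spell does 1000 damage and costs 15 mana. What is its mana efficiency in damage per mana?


Efficiency = damage / mana
= 1000 / 15
= 66.67

66.67 dmg/mana


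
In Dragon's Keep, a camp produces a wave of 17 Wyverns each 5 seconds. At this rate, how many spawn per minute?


Spawns per minute = count * (60 / interval)
= 17 * (60 / 5)
= 17 * 12.0
= 204.0

204.0 per minute


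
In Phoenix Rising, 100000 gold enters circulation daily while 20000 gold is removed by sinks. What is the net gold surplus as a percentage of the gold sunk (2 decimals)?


Net gold = 100000 - 20000 = 80000
Inflation rate = net / sunk * 100 = 80000 / 20000 * 100
= 4.0 * 100
= 400.00%

400.00%


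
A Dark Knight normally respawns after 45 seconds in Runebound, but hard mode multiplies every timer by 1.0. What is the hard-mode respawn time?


Respawn time = base * multiplier
= 45 * 1.0
= 45.0 seconds

45.0 seconds


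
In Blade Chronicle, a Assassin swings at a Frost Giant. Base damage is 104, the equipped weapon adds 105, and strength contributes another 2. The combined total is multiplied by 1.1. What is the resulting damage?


Sum base + weapon + str = 104 + 105 + 2 = 211
Multiply by 1.1:
211 * 1.1 = 232.1

232.1 damage


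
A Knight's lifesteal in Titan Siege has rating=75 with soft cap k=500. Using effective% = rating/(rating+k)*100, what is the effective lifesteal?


effective% = rating / (rating + k) * 100
= 75 / (75 + 500) * 100
= 75 / 575 * 100
= 0.130435 * 100
= 13.04%

13.04%


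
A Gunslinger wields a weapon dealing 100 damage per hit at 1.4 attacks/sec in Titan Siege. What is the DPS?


DPS = damage * attack_speed
= 100 * 1.4
= 140.0

140.0 DPS


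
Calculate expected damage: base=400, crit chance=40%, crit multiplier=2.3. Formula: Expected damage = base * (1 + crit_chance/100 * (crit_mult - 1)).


E[dmg] = base * (1 + crit_chance * (crit_mult - 1))
cc as decimal = 40/100 = 0.4
cm - 1 = 2.3 - 1 = 1.3
Bonus factor = 0.4 * 1.3 = 0.52
Total multiplier = 1 + 0.52 = 1.52
Expected damage = 400 * 1.52 = 608.00

608.00 damage


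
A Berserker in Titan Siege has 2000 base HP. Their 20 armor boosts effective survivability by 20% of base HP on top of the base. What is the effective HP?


EHP = 2000 * (1 + 20/100)
= 2000 * (1 + 0.2)
= 2000 * 1.2
= 2400.0

2400.0 EHP


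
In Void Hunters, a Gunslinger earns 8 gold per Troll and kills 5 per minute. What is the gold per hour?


Gold per minute = 8 * 5 = 40
Gold per hour = 40 * 60 = 2400

2400 gold/hour


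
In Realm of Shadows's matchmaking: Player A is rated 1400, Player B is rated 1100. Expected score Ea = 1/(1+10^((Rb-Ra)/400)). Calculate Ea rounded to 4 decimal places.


Elo expected score: Ea = 1/(1 + 10^((Rb-Ra)/400))
Rb - Ra = 1100 - 1400 = -300
(Rb-Ra)/400 = -300/400 = -0.75
10^-0.75 = 0.177828
Ea = 1/(1 + 0.177828) = 1/1.177828 = 0.8490

0.8490


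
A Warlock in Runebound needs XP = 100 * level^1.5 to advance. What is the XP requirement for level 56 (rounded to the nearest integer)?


XP = 100 * level^1.5
Substitute level = 56:
XP = 100 * 56^1.5
= 100 * 419.0656
= 41907

41907 XP


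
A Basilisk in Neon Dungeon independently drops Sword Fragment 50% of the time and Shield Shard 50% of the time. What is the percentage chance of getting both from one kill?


For independent events, P(both) = P(A) * P(B)
= 50% * 50%
= 2500 / 100 %
= 25.0%

25.0%


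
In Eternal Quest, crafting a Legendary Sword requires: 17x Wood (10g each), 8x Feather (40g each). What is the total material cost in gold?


Cost breakdown:
  Wood: 17 * 10 = 170
  Feather: 8 * 40 = 320
Total = 170 + 320 = 490

490 gold


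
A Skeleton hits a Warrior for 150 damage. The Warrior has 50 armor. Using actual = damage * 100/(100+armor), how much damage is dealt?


actual = 150 * 100 / (100 + 50)
= 150 * 100 / 150
= 15000 / 150
= 100.00

100.00 damage


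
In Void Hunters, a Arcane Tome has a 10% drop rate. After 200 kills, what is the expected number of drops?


Expected drops = kills * (drop_rate / 100)
= 200 * (10 / 100)
= 200 * 0.1
= 20.0

20.0 drops


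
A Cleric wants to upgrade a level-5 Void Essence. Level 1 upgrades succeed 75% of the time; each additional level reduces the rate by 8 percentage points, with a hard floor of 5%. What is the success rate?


raw_rate = 75 - 8 * (5 - 1)
= 75 - 8 * 4
= 75 - 32
= 43
Apply floor: max(43, 5) = 43%

43%


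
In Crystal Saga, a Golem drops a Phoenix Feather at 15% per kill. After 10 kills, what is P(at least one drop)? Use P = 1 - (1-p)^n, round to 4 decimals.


P(at least one) = 1 - P(none) = 1 - (1-p)^n
p = 15/100 = 0.15
1 - p = 0.85
(1 - p)^10 = 0.85^10 = 0.196874
P(at least one) = 1 - 0.196874 = 0.8031

0.8031


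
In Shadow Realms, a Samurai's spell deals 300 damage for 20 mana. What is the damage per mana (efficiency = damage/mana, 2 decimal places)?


Efficiency = damage / mana
= 300 / 20
= 15.00

15.00 dmg/mana


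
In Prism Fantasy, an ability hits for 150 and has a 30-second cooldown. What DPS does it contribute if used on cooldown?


DPS = damage / cooldown
= 150 / 30
= 5.00

5.00 DPS


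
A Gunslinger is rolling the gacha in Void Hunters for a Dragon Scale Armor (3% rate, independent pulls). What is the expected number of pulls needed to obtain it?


Expected pulls for a geometric distribution = 1/p = 100 / rate%
= 100 / 3
= 33.33

33.33 pulls


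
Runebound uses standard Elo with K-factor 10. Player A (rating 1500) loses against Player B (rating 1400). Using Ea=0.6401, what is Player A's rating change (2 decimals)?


Elo update: delta = K * (S - Ea), where S = 0 (loses)
S - Ea = 0 - 0.6401 = -0.6401
Rating change = 10 * -0.6401
= -6.40

-6.40 rating points


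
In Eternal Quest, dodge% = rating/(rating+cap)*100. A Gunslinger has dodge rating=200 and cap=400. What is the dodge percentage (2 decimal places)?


dodge% = 200 / (200 + 400) * 100
= 200 / 600 * 100
= 0.333333 * 100
= 33.33%

33.33%


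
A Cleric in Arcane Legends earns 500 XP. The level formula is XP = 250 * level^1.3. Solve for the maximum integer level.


XP = 250 * level^1.3, so level = (XP / 250)^(1/1.3)
= (500 / 250)^(1/1.3)
= 2.0^0.7692
= 1.7044
Floor: level = 1

level 1


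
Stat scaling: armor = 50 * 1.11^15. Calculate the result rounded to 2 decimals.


value = base * growth^level
= 50 * 1.11^15
= 50 * 4.784589
= 239.23

239.23 armor


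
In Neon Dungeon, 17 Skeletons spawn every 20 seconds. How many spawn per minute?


Spawns per minute = count * (60 / interval)
= 17 * (60 / 20)
= 17 * 3.0
= 51.0

51.0 per minute


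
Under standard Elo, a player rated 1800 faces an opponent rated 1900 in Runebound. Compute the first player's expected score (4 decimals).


Elo expected score: Ea = 1/(1 + 10^((Rb-Ra)/400))
Rb - Ra = 1900 - 1800 = 100
(Rb-Ra)/400 = 100/400 = 0.25
10^0.25 = 1.778279
Ea = 1/(1 + 1.778279) = 1/2.778279 = 0.3599

0.3599


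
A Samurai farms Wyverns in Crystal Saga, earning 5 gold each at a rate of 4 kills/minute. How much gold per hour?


Gold per minute = 5 * 4 = 20
Gold per hour = 20 * 60 = 1200

1200 gold/hour


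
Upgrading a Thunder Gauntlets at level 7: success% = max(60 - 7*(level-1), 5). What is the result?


raw_rate = 60 - 7 * (7 - 1)
= 60 - 7 * 6
= 60 - 42
= 18
Apply floor: max(18, 5) = 18%

18%


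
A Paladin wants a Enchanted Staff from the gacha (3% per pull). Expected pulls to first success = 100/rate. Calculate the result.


Expected pulls for a geometric distribution = 1/p = 100 / rate%
= 100 / 3
= 33.33

33.33 pulls


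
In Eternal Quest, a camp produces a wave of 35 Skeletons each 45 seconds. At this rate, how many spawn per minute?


Spawns per minute = count * (60 / interval)
= 35 * (60 / 45)
= 35 * 1.3333
= 46.67

46.67 per minute


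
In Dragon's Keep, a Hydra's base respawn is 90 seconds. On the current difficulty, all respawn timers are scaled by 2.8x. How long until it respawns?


Respawn time = base * multiplier
= 90 * 2.8
= 252.0 seconds

252.0 seconds


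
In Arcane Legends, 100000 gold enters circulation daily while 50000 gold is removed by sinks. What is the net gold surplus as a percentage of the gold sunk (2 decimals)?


Net gold = 100000 - 50000 = 50000
Inflation rate = net / sunk * 100 = 50000 / 50000 * 100
= 1.0 * 100
= 100.00%

100.00%


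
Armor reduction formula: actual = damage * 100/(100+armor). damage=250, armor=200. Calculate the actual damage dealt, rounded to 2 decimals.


actual = 250 * 100 / (100 + 200)
= 250 * 100 / 300
= 25000 / 300
= 83.33

83.33 damage


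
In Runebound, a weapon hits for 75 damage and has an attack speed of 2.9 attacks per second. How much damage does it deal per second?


DPS = damage * attack_speed
= 75 * 2.9
= 217.5

217.5 DPS


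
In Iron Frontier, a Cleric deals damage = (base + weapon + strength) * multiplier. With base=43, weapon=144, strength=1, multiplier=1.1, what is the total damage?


Sum base + weapon + str = 43 + 144 + 1 = 188
Multiply by 1.1:
188 * 1.1 = 206.8

206.8 damage


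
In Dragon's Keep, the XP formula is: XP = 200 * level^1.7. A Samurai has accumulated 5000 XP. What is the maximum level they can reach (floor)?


XP = 200 * level^1.7, so level = (XP / 200)^(1/1.7)
= (5000 / 200)^(1/1.7)
= 25.0^0.5882
= 6.6423
Floor: level = 6

level 6


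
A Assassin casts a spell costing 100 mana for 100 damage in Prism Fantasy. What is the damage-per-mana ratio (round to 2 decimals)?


Efficiency = damage / mana
= 100 / 100
= 1.00

1.00 dmg/mana


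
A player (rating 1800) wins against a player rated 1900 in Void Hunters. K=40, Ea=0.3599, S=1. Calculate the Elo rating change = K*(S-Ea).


Elo update: delta = K * (S - Ea), where S = 1 (wins)
S - Ea = 1 - 0.3599 = 0.6401
Rating change = 40 * 0.6401
= 25.60

25.60 rating points


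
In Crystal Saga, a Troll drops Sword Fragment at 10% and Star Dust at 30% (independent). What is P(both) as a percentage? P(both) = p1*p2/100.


For independent events, P(both) = P(A) * P(B)
= 10% * 30%
= 300 / 100 %
= 3.0%

3.0%


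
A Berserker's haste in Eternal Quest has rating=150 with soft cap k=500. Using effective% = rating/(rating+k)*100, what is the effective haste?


effective% = rating / (rating + k) * 100
= 150 / (150 + 500) * 100
= 150 / 650 * 100
= 0.230769 * 100
= 23.08%

23.08%


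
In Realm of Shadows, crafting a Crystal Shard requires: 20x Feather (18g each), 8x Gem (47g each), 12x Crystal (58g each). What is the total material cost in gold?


Cost breakdown:
  Feather: 20 * 18 = 360
  Gem: 8 * 47 = 376
  Crystal: 12 * 58 = 696
Total = 360 + 376 + 696 = 1432

1432 gold


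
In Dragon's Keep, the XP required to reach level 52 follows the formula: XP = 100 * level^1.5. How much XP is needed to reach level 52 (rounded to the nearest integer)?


XP = 100 * level^1.5
Substitute level = 52:
XP = 100 * 52^1.5
= 100 * 374.9773
= 37498

37498 XP


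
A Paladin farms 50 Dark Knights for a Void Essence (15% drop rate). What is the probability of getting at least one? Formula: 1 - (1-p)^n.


P(at least one) = 1 - P(none) = 1 - (1-p)^n
p = 15/100 = 0.15
1 - p = 0.85
(1 - p)^50 = 0.85^50 = 0.000296
P(at least one) = 1 - 0.000296 = 0.9997

0.9997


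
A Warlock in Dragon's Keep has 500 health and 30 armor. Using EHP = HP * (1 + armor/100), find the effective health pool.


EHP = 500 * (1 + 30/100)
= 500 * (1 + 0.3)
= 500 * 1.3
= 650.0

650.0 EHP


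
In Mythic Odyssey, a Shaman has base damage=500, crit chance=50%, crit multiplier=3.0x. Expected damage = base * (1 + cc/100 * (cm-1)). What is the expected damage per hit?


E[dmg] = base * (1 + crit_chance * (crit_mult - 1))
cc as decimal = 50/100 = 0.5
cm - 1 = 3.0 - 1 = 2.0
Bonus factor = 0.5 * 2.0 = 1.0
Total multiplier = 1 + 1.0 = 2.0
Expected damage = 500 * 2.0 = 1000.00

1000.00 damage


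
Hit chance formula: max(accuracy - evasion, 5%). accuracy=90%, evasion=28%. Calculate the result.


accuracy - evasion = 90 - 28 = 62
Apply floor: max(62, 5) = 62
Hit chance = 62%

62%


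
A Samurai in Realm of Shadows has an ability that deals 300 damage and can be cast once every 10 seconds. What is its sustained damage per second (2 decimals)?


DPS = damage / cooldown
= 300 / 10
= 30.00

30.00 DPS


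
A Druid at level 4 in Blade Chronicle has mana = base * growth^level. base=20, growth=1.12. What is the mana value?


value = base * growth^level
= 20 * 1.12^4
= 20 * 1.573519
= 31.47

31.47 mana


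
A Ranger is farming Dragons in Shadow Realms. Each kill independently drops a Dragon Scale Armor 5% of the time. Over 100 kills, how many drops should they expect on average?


Expected drops = kills * (drop_rate / 100)
= 100 * (5 / 100)
= 100 * 0.05
= 5.0

5.0 drops


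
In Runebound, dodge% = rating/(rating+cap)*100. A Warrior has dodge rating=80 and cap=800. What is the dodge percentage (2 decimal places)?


dodge% = 80 / (80 + 800) * 100
= 80 / 880 * 100
= 0.090909 * 100
= 9.09%

9.09%


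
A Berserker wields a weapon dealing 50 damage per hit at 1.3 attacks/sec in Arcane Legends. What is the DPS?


DPS = damage * attack_speed
= 50 * 1.3
= 65.0

65.0 DPS


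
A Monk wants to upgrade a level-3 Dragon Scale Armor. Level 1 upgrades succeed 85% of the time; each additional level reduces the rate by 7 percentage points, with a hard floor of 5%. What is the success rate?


raw_rate = 85 - 7 * (3 - 1)
= 85 - 7 * 2
= 85 - 14
= 71
Apply floor: max(71, 5) = 71%

71%


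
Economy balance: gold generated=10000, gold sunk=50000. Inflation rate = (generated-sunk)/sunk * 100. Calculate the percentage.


Net gold = 10000 - 50000 = -40000
Inflation rate = net / sunk * 100 = -40000 / 50000 * 100
= -0.8 * 100
= -80.00%

-80.00%


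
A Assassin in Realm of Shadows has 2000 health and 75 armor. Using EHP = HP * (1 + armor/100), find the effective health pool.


EHP = 2000 * (1 + 75/100)
= 2000 * (1 + 0.75)
= 2000 * 1.75
= 3500.0

3500.0 EHP


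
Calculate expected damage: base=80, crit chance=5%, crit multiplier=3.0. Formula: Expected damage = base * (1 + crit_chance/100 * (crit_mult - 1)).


E[dmg] = base * (1 + crit_chance * (crit_mult - 1))
cc as decimal = 5/100 = 0.05
cm - 1 = 3.0 - 1 = 2.0
Bonus factor = 0.05 * 2.0 = 0.1
Total multiplier = 1 + 0.1 = 1.1
Expected damage = 80 * 1.1 = 88.00

88.00 damage


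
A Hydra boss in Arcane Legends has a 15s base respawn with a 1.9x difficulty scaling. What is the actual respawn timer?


Respawn time = base * multiplier
= 15 * 1.9
= 28.5 seconds

28.5 seconds


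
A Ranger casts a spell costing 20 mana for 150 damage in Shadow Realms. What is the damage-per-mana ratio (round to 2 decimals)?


Efficiency = damage / mana
= 150 / 20
= 7.50

7.50 dmg/mana


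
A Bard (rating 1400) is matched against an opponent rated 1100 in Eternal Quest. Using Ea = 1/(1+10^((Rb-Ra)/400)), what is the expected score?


Elo expected score: Ea = 1/(1 + 10^((Rb-Ra)/400))
Rb - Ra = 1100 - 1400 = -300
(Rb-Ra)/400 = -300/400 = -0.75
10^-0.75 = 0.177828
Ea = 1/(1 + 0.177828) = 1/1.177828 = 0.8490

0.8490


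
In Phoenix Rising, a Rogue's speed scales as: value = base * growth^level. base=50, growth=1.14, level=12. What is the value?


value = base * growth^level
= 50 * 1.14^12
= 50 * 4.817905
= 240.90

240.90 speed


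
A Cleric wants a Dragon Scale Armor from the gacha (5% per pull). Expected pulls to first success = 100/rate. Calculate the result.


Expected pulls for a geometric distribution = 1/p = 100 / rate%
= 100 / 5
= 20.0

20.0 pulls


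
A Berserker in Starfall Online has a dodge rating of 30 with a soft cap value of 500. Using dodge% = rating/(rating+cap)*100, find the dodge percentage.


dodge% = 30 / (30 + 500) * 100
= 30 / 530 * 100
= 0.056604 * 100
= 5.66%

5.66%


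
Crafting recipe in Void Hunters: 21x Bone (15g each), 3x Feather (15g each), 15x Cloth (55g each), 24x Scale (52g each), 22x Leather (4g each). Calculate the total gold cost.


Cost breakdown:
  Bone: 21 * 15 = 315
  Feather: 3 * 15 = 45
  Cloth: 15 * 55 = 825
  Scale: 24 * 52 = 1248
  Leather: 22 * 4 = 88
Total = 315 + 45 + 825 + 1248 + 88 = 2521

2521 gold


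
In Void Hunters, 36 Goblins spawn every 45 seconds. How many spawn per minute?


Spawns per minute = count * (60 / interval)
= 36 * (60 / 45)
= 36 * 1.3333
= 48.0

48.0 per minute


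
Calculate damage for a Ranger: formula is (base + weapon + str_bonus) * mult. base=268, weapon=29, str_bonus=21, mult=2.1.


Sum base + weapon + str = 268 + 29 + 21 = 318
Multiply by 2.1:
318 * 2.1 = 667.8

667.8 damage


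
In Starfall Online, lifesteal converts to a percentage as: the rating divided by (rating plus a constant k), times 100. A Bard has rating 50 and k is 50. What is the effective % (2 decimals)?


effective% = rating / (rating + k) * 100
= 50 / (50 + 50) * 100
= 50 / 100 * 100
= 0.5 * 100
= 50.00%

50.00%


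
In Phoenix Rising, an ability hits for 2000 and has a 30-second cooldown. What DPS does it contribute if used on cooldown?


DPS = damage / cooldown
= 2000 / 30
= 66.67

66.67 DPS


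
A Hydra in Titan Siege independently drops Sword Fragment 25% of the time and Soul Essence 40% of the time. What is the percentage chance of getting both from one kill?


For independent events, P(both) = P(A) * P(B)
= 25% * 40%
= 1000 / 100 %
= 10.0%

10.0%


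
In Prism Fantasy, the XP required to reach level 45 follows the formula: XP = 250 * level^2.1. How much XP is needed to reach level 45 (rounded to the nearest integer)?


XP = 250 * level^2.1
Substitute level = 45:
XP = 250 * 45^2.1
= 250 * 2963.0998
= 740775

740775 XP


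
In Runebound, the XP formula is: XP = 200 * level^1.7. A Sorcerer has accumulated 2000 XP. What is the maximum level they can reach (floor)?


XP = 200 * level^1.7, so level = (XP / 200)^(1/1.7)
= (2000 / 200)^(1/1.7)
= 10.0^0.5882
= 3.8747
Floor: level = 3

level 3


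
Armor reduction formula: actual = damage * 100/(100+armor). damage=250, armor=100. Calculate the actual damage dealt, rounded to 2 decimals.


actual = 250 * 100 / (100 + 100)
= 250 * 100 / 200
= 25000 / 200
= 125.00

125.00 damage


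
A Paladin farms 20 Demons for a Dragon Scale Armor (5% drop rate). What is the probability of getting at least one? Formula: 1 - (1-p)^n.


P(at least one) = 1 - P(none) = 1 - (1-p)^n
p = 5/100 = 0.05
1 - p = 0.95
(1 - p)^20 = 0.95^20 = 0.358486
P(at least one) = 1 - 0.358486 = 0.6415

0.6415


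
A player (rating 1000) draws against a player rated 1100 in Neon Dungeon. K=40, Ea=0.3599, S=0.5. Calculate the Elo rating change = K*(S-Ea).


Elo update: delta = K * (S - Ea), where S = 0.5 (draws)
S - Ea = 0.5 - 0.3599 = 0.1401
Rating change = 40 * 0.1401
= 5.60

5.60 rating points


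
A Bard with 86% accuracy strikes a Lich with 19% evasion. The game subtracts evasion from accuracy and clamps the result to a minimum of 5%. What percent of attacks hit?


accuracy - evasion = 86 - 19 = 67
Apply floor: max(67, 5) = 67
Hit chance = 67%

67%


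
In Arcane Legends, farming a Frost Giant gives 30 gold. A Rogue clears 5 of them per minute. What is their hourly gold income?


Gold per minute = 30 * 5 = 150
Gold per hour = 150 * 60 = 9000

9000 gold/hour


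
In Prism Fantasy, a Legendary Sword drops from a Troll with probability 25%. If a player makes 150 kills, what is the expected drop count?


Expected drops = kills * (drop_rate / 100)
= 150 * (25 / 100)
= 150 * 0.25
= 37.5

37.5 drops


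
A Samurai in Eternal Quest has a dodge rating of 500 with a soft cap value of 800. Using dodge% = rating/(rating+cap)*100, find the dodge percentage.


dodge% = 500 / (500 + 800) * 100
= 500 / 1300 * 100
= 0.384615 * 100
= 38.46%

38.46%


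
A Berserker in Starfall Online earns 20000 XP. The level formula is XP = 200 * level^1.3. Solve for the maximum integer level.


XP = 200 * level^1.3, so level = (XP / 200)^(1/1.3)
= (20000 / 200)^(1/1.3)
= 100.0^0.7692
= 34.5511
Floor: level = 34

level 34


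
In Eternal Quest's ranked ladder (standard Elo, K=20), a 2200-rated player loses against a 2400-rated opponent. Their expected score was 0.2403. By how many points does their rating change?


Elo update: delta = K * (S - Ea), where S = 0 (loses)
S - Ea = 0 - 0.2403 = -0.2403
Rating change = 20 * -0.2403
= -4.81

-4.81 rating points


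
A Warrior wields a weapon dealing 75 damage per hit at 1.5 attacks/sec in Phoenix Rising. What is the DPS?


DPS = damage * attack_speed
= 75 * 1.5
= 112.5

112.5 DPS


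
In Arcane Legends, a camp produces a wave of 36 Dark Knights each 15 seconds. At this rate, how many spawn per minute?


Spawns per minute = count * (60 / interval)
= 36 * (60 / 15)
= 36 * 4.0
= 144.0

144.0 per minute


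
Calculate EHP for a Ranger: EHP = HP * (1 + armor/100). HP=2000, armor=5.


EHP = 2000 * (1 + 5/100)
= 2000 * (1 + 0.05)
= 2000 * 1.05
= 2100.0

2100.0 EHP


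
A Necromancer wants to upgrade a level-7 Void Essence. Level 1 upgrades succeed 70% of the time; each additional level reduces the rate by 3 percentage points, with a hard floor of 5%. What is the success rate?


raw_rate = 70 - 3 * (7 - 1)
= 70 - 3 * 6
= 70 - 18
= 52
Apply floor: max(52, 5) = 52%

52%


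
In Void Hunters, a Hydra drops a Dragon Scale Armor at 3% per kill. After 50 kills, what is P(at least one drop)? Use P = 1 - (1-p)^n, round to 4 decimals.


P(at least one) = 1 - P(none) = 1 - (1-p)^n
p = 3/100 = 0.03
1 - p = 0.97
(1 - p)^50 = 0.97^50 = 0.218065
P(at least one) = 1 - 0.218065 = 0.7819

0.7819


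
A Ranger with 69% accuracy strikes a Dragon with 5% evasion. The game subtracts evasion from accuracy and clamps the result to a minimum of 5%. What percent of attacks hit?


accuracy - evasion = 69 - 5 = 64
Apply floor: max(64, 5) = 64
Hit chance = 64%

64%


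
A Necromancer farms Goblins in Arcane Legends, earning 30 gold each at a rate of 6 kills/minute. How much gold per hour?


Gold per minute = 30 * 6 = 180
Gold per hour = 180 * 60 = 10800

10800 gold/hour


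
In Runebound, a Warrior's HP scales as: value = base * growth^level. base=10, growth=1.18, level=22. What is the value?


value = base * growth^level
= 10 * 1.18^22
= 10 * 38.142061
= 381.42

381.42 HP


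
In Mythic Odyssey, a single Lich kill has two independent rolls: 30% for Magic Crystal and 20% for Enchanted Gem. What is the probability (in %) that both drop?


For independent events, P(both) = P(A) * P(B)
= 30% * 20%
= 600 / 100 %
= 6.0%

6.0%


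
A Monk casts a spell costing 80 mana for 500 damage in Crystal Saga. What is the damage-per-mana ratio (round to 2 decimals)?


Efficiency = damage / mana
= 500 / 80
= 6.25

6.25 dmg/mana


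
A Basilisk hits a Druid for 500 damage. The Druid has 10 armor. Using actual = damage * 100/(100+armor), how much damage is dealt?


actual = 500 * 100 / (100 + 10)
= 500 * 100 / 110
= 50000 / 110
= 454.55

454.55 damage


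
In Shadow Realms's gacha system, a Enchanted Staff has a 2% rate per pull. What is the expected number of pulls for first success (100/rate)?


Expected pulls for a geometric distribution = 1/p = 100 / rate%
= 100 / 2
= 50.0

50.0 pulls


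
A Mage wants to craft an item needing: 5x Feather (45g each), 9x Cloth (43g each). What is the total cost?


Cost breakdown:
  Feather: 5 * 45 = 225
  Cloth: 9 * 43 = 387
Total = 225 + 387 = 612

612 gold


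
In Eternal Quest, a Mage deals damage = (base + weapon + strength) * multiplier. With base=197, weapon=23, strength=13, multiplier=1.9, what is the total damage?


Sum base + weapon + str = 197 + 23 + 13 = 233
Multiply by 1.9:
233 * 1.9 = 442.7

442.7 damage


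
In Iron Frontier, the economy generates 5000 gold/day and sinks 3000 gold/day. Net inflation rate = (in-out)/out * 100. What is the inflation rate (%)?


Net gold = 5000 - 3000 = 2000
Inflation rate = net / sunk * 100 = 2000 / 3000 * 100
= 0.666667 * 100
= 66.67%

66.67%


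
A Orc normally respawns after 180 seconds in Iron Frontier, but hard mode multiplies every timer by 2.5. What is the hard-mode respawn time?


Respawn time = base * multiplier
= 180 * 2.5
= 450.0 seconds

450.0 seconds


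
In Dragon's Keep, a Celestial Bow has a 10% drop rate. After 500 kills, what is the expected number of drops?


Expected drops = kills * (drop_rate / 100)
= 500 * (10 / 100)
= 500 * 0.1
= 50.0

50.0 drops


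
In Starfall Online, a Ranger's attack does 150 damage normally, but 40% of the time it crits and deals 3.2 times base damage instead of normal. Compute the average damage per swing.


E[dmg] = base * (1 + crit_chance * (crit_mult - 1))
cc as decimal = 40/100 = 0.4
cm - 1 = 3.2 - 1 = 2.2
Bonus factor = 0.4 * 2.2 = 0.88
Total multiplier = 1 + 0.88 = 1.88
Expected damage = 150 * 1.88 = 282.00

282.00 damage


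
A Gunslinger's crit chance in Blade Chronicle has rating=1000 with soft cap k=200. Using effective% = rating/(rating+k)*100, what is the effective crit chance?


effective% = rating / (rating + k) * 100
= 1000 / (1000 + 200) * 100
= 1000 / 1200 * 100
= 0.833333 * 100
= 83.33%

83.33%


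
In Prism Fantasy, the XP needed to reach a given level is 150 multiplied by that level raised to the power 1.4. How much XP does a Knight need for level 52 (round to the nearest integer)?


XP = 150 * level^1.4
Substitute level = 52:
XP = 150 * 52^1.4
= 150 * 252.5833
= 37887

37887 XP


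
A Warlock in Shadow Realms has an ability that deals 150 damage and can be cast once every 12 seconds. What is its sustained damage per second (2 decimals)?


DPS = damage / cooldown
= 150 / 12
= 12.50

12.50 DPS


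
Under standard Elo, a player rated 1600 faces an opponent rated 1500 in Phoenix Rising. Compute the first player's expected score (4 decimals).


Elo expected score: Ea = 1/(1 + 10^((Rb-Ra)/400))
Rb - Ra = 1500 - 1600 = -100
(Rb-Ra)/400 = -100/400 = -0.25
10^-0.25 = 0.562341
Ea = 1/(1 + 0.562341) = 1/1.562341 = 0.6401

0.6401


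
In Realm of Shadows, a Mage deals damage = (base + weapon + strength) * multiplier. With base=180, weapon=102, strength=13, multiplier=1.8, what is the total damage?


Sum base + weapon + str = 180 + 102 + 13 = 295
Multiply by 1.8:
295 * 1.8 = 531.0

531.0 damage


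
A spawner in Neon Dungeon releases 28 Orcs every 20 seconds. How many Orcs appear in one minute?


Spawns per minute = count * (60 / interval)
= 28 * (60 / 20)
= 28 * 3.0
= 84.0

84.0 per minute


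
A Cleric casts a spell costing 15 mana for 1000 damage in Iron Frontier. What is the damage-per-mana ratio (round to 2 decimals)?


Efficiency = damage / mana
= 1000 / 15
= 66.67

66.67 dmg/mana


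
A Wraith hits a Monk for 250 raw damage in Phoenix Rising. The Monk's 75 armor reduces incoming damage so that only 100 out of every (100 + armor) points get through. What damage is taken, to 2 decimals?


actual = 250 * 100 / (100 + 75)
= 250 * 100 / 175
= 25000 / 175
= 142.86

142.86 damage


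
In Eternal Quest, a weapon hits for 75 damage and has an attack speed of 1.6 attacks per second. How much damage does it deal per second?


DPS = damage * attack_speed
= 75 * 1.6
= 120.0

120.0 DPS


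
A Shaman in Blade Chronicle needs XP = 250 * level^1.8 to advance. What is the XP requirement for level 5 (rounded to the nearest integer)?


XP = 250 * level^1.8
Substitute level = 5:
XP = 250 * 5^1.8
= 250 * 18.1195
= 4530

4530 XP


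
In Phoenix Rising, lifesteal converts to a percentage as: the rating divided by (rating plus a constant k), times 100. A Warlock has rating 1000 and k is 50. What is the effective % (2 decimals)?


effective% = rating / (rating + k) * 100
= 1000 / (1000 + 50) * 100
= 1000 / 1050 * 100
= 0.952381 * 100
= 95.24%

95.24%
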